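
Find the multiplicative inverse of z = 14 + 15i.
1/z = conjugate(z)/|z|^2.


|z|^2 = 196+225 = 421
1/z = (14 - 15i)/421

1/z = 0.0333 - 0.0356i


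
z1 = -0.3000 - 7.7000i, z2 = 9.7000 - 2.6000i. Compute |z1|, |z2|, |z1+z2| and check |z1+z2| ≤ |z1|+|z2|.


|z1| = sqrt((-0.3)^2 + (-7.7)^2) = sqrt(59.38) = 7.7058
|z2| = sqrt(9.7^2 + (-2.6)^2) = sqrt(100.85) = 10.0424
z1+z2 = 9.4000 - 10.3000i
|z1+z2| = sqrt(194.45) = 13.9445
|z1|+|z2| = 7.7058 + 10.0424 = 17.7482

|z1+z2| = 13.9445 ≤ |z1|+|z2| = 17.7482 (verified)


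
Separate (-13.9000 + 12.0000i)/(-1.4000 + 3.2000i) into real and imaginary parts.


Multiply by conjugate: (-13.9000 + 12.0000i)(-1.4000 - 3.2000i) / ((-1.4)^2 + 3.2^2)
Numerator real = -13.9*(-1.4) + 12*3.2 = 57.86
Numerator imag = 12*(-1.4) - (-13.9)*3.2 = 27.68
Denominator = 12.2
Re(z) = 57.86/12.2 = 4.7426
Im(z) = 27.68/12.2 = 2.2689

Re(z) = 4.7426, Im(z) = 2.2689


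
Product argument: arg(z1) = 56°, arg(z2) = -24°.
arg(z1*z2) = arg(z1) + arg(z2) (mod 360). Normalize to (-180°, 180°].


arg(z1*z2) = 56° - 24° = 32°
Normalized to (-180°, 180°]: 32°

32°


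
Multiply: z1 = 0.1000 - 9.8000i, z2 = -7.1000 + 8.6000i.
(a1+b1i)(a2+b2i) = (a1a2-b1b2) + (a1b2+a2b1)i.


Real = 0.1*(-7.1) - (-9.8)*8.6 = -0.71 - (-84.28) = 83.57
Imag = 0.1*8.6 - (7.1)*(-9.8) = 0.86 + 69.58 = 70.44

83.5700 + 70.4400i


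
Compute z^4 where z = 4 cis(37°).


r^4 = 4^4 = 256
n*theta = 4*37° = 148° = 148° (mod 360)
a = 256*cos(148°) = -217.1003
b = 256*sin(148°) = 135.6593

256 cis(148°) = -217.1003 + 135.6593i


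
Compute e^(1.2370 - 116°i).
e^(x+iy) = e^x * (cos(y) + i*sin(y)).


e^1.2370 = 3.4453
cos(-116°) = -0.43837
sin(-116°) = -0.8988
Real = 3.4453*(-0.43837) = -1.5103
Imag = 3.4453*(-0.8988) = -3.0966

-1.5103 - 3.0966i


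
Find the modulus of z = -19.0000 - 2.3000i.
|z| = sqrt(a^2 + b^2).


|z| = sqrt((-19)^2 + (-2.3)^2) = sqrt(361 + 5.29) = sqrt(366.29) = 19.1387

|z| = 19.1387


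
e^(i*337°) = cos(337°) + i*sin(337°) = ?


cos(337°) = 0.9205
sin(337°) = -0.3907

e^(i*337°) = 0.9205 - 0.3907i


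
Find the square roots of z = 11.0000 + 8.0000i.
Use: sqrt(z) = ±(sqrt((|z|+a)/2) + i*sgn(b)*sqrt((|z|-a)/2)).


|z| = sqrt(121+64) = 13.6015
sqrt((|z|+a)/2) = sqrt((13.6015+11)/2) = sqrt(12.3007) = 3.5072
sqrt((|z|-a)/2) = sqrt((13.6015-11)/2) = sqrt(1.3007) = 1.1405

±(3.5072 + 1.1405i) i.e. 3.5072 + 1.1405i and -3.5072 - 1.1405i


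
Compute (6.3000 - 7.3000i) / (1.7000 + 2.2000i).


Conjugate of z2 = 1.7000 - 2.2000i
Numerator: (6.3000 - 7.3000i)(1.7000 - 2.2000i) = -5.3500 - 26.2700i
Denominator: 1.7^2 + 2.2^2 = 7.73
Result = (-5.3500 - 26.2700i)/7.73

-0.6921 - 3.3984i


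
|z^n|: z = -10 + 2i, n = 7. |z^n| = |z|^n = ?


|z| = sqrt(100+4) = sqrt(104) = 10.1980
|z^7| = |z|^7 = (sqrt(104))^7 = 104^3 * sqrt(104) = 1124864*sqrt(104)

|z^7| = 1124864*sqrt(104) ≈ 11471406.9723


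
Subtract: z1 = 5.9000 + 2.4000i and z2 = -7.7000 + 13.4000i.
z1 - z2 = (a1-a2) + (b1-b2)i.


Real: 5.9 + 7.7 = 13.6
Imag: 2.4 - 13.4 = -11

13.6000 - 11.0000i


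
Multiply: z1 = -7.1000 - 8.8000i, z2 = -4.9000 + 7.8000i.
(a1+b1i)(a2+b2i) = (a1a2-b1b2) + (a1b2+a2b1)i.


Real = -7.1*(-4.9) - (-8.8)*7.8 = 34.79 - (-68.64) = 103.43
Imag = -7.1*7.8 - (4.9)*(-8.8) = -55.38 + 43.12 = -12.26

103.4300 - 12.2600i


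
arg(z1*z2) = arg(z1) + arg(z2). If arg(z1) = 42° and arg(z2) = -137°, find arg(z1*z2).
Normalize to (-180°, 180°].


arg(z1*z2) = 42° - 137° = -95°
Normalized to (-180°, 180°]: -95°

-95°


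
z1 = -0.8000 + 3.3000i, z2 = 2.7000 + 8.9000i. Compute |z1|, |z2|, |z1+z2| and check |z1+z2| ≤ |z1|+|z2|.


|z1| = sqrt((-0.8)^2 + 3.3^2) = sqrt(11.53) = 3.3956
|z2| = sqrt(2.7^2 + 8.9^2) = sqrt(86.5) = 9.3005
z1+z2 = 1.9000 + 12.2000i
|z1+z2| = sqrt(152.45) = 12.3471
|z1|+|z2| = 3.3956 + 9.3005 = 12.6961

|z1+z2| = 12.3471 ≤ |z1|+|z2| = 12.6961 (verified)


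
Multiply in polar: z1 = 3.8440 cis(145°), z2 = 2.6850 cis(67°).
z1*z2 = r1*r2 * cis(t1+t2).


r = 3.8440 * 2.6850 = 10.3211
theta = 145° + 67° = 212° = 212° (mod 360)

10.3211 cis(212°)


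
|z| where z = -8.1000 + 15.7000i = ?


|z| = sqrt((-8.1)^2 + 15.7^2) = sqrt(65.61 + 246.49) = sqrt(312.1) = 17.6664

|z| = 17.6664


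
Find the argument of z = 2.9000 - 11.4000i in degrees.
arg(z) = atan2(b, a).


Re = 2.9, Im = -11.4
arg = atan2(-11.4, 2.9) = -75.7275 degrees

arg(z) = -75.7275 degrees


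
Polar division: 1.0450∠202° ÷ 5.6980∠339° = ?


r = 1.0450 / 5.6980 = 0.1834
theta = 202° - 339° = -137° = 223° (mod 360)

0.1834 cis(223°)


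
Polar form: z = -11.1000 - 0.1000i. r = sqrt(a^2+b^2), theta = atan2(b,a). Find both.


r = sqrt(123.21+0.01) = sqrt(123.22) = 11.1005
theta = atan2(-0.1, -11.1) = -179.4838 degrees

r = 11.1005, theta = -179.4838 degrees


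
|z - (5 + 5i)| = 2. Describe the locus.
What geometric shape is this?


|z - z0| = r is a circle with center z0 and radius r.
Center = (5, 5), radius = 2

Circle with center (5, 5) and radius 2


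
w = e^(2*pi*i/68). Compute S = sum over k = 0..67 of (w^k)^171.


The roots are w_k = w^k with w = e^(2*pi*i/68), and (w^k)^171 = (w^171)^k.
So S = 1 + u + u^2 + ... + u^(67) with u = w^171.
171 = 2*68 + 35, so 171 is not a multiple of 68: u = (w^68)^2 * w^35 = w^35 ≠ 1 (w is a primitive 68th root), while u^68 = (w^68)^171 = 1.
Geometric series: S = (1 - u^68)/(1 - u) = (1 - 1)/(1 - u) = 0

S = 0


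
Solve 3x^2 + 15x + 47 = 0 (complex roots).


disc = 15^2 - 4*3*47 = 225 - 564 = -339
sqrt(|disc|) = sqrt(339) = 18.4120
Real part = -15/(2*3) = -2.5000
Imag part = 18.4120/(2*3) = 3.0687

-2.5000 ± 3.0687i


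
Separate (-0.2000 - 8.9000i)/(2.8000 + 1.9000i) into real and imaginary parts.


Multiply by conjugate: (-0.2000 - 8.9000i)(2.8000 - 1.9000i) / (2.8^2 + 1.9^2)
Numerator real = -0.2*2.8 - (8.9)*1.9 = -17.47
Numerator imag = -8.9*2.8 - (-0.2)*1.9 = -24.54
Denominator = 11.45
Re(z) = -17.47/11.45 = -1.5258
Im(z) = -24.54/11.45 = -2.1432

Re(z) = -1.5258, Im(z) = -2.1432


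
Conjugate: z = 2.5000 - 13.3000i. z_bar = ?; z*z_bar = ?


z_bar = 2.5000 + 13.3000i
z*z_bar = 2.5^2 + (-13.3)^2 = 6.25 + 176.89 = 183.14

z_bar = 2.5000 + 13.3000i, z*z_bar = 183.14


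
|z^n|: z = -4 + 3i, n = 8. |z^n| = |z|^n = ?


|z| = sqrt(16+9) = sqrt(25) = 5
|z^8| = |z|^8 = 5^8 = 390625

|z^8| = 390625


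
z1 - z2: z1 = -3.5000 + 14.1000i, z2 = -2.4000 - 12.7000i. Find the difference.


Real: -3.5 + 2.4 = -1.1
Imag: 14.1 + 12.7 = 26.8

-1.1000 + 26.8000i


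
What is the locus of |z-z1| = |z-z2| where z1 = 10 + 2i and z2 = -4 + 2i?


Equal distances means the locus is the perpendicular bisector of z1 and z2.
Midpoint = ((10+(-4))/2, (2+2)/2) = (3.0000, 2.0000)

Perpendicular bisector through (3.0000, 2.0000)


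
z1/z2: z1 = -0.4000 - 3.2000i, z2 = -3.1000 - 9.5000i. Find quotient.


Conjugate of z2 = -3.1000 + 9.5000i
Numerator: (-0.4000 - 3.2000i)(-3.1000 + 9.5000i) = 31.6400 + 6.1200i
Denominator: (-3.1)^2 + (-9.5)^2 = 99.86
Result = (31.6400 + 6.1200i)/99.86

0.3168 + 0.0613i


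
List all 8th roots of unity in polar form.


The 8th roots of unity are cis(360k/8°) for k=0..7
Angle step = 360/8 = 45°
Primitive root: cis(45°)
Primitive root = 0.7071 + 0.7071i

8 roots at angles: 0°, 45°, 90°, 135°, 180°, 225°, 270°, 315°


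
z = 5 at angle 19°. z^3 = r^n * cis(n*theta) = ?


r^3 = 5^3 = 125
n*theta = 3*19° = 57° = 57° (mod 360)
a = 125*cos(57°) = 68.0799
b = 125*sin(57°) = 104.8338

125 cis(57°) = 68.0799 + 104.8338i


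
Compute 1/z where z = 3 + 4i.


|z|^2 = 9+16 = 25
1/z = (3 - 4i)/25

1/z = 0.1200 - 0.1600i


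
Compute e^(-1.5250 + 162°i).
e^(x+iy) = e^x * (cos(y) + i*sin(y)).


e^-1.5250 = 0.2176
cos(162°) = -0.9511
sin(162°) = 0.309
Real = 0.2176*(-0.9511) = -0.2070
Imag = 0.2176*0.309 = 0.0672

-0.2070 + 0.0672i


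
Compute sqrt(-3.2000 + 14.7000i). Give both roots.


|z| = sqrt(10.24+216.09) = 15.0443
sqrt((|z|+a)/2) = sqrt((15.0443+(-3.2))/2) = sqrt(5.9221) = 2.4335
sqrt((|z|-a)/2) = sqrt((15.0443-(-3.2))/2) = sqrt(9.1221) = 3.0203

±(2.4335 + 3.0203i) i.e. 2.4335 + 3.0203i and -2.4335 - 3.0203i


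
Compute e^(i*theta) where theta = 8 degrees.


cos(8°) = 0.9903
sin(8°) = 0.1392

e^(i*8°) = 0.9903 + 0.1392i


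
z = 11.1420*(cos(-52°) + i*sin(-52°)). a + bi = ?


a = 11.1420*cos(-52°) = 11.1420*0.61566 = 6.8597
b = 11.1420*sin(-52°) = 11.1420*(-0.78801) = -8.7800

6.8597 - 8.7800i


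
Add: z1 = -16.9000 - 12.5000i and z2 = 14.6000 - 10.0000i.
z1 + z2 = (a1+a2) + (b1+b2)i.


Real: -16.9 + 14.6 = -2.3
Imag: -12.5 - 10 = -22.5

-2.3000 - 22.5000i


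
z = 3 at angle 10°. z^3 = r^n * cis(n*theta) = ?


r^3 = 3^3 = 27
n*theta = 3*10° = 30° = 30° (mod 360)
a = 27*cos(30°) = 23.3827
b = 27*sin(30°) = 13.5000

27 cis(30°) = 23.3827 + 13.5000i


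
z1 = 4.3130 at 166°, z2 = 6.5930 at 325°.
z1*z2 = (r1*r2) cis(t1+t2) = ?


r = 4.3130 * 6.5930 = 28.4356
theta = 166° + 325° = 491° = 131° (mod 360)

28.4356 cis(131°)


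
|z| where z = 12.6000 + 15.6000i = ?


|z| = sqrt(12.6^2 + 15.6^2) = sqrt(158.76 + 243.36) = sqrt(402.12) = 20.0529

|z| = 20.0529


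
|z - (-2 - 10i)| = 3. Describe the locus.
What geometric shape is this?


|z - z0| = r is a circle with center z0 and radius r.
Center = (-2, -10), radius = 3

Circle with center (-2, -10) and radius 3


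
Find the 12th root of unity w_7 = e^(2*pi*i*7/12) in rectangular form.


Angle = 360*7/12 = 210°
a = cos(210°) = -0.8660
b = sin(210°) = -0.5000

-0.8660 - 0.5000i


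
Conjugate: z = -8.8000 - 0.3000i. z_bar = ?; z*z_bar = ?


z_bar = -8.8000 + 0.3000i
z*z_bar = (-8.8)^2 + (-0.3)^2 = 77.44 + 0.09 = 77.53

z_bar = -8.8000 + 0.3000i, z*z_bar = 77.53


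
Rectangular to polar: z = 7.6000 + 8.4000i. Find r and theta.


r = sqrt(57.76+70.56) = sqrt(128.32) = 11.3278
theta = atan2(8.4, 7.6) = 47.8624 degrees

r = 11.3278, theta = 47.8624 degrees


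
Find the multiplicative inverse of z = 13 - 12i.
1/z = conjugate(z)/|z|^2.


|z|^2 = 169+144 = 313
1/z = (13 + 12i)/313

1/z = 0.0415 + 0.0383i


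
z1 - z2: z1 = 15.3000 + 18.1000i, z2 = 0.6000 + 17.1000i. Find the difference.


Real: 15.3 - 0.6 = 14.7
Imag: 18.1 - 17.1 = 1

14.7000 + i


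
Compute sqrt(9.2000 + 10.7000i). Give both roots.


|z| = sqrt(84.64+114.49) = 14.1113
sqrt((|z|+a)/2) = sqrt((14.1113+9.2)/2) = sqrt(11.6557) = 3.4140
sqrt((|z|-a)/2) = sqrt((14.1113-9.2)/2) = sqrt(2.4557) = 1.5671

±(3.4140 + 1.5671i) i.e. 3.4140 + 1.5671i and -3.4140 - 1.5671i


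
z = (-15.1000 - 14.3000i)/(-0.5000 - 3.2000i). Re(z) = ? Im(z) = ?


Multiply by conjugate: (-15.1000 - 14.3000i)(-0.5000 + 3.2000i) / ((-0.5)^2 + (-3.2)^2)
Numerator real = -15.1*(-0.5) - (14.3)*(-3.2) = 53.31
Numerator imag = -14.3*(-0.5) - (-15.1)*(-3.2) = -41.17
Denominator = 10.49
Re(z) = 53.31/10.49 = 5.0820
Im(z) = -41.17/10.49 = -3.9247

Re(z) = 5.0820, Im(z) = -3.9247


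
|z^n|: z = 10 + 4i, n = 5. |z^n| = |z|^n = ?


|z| = sqrt(100+16) = sqrt(116) = 10.7703
|z^5| = |z|^5 = (sqrt(116))^5 = 116^2 * sqrt(116) = 13456*sqrt(116)

|z^5| = 13456*sqrt(116) ≈ 144925.5553


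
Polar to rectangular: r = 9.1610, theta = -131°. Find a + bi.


a = 9.1610*cos(-131°) = 9.1610*(-0.65606) = -6.0102
b = 9.1610*sin(-131°) = 9.1610*(-0.75471) = -6.9139

-6.0102 - 6.9139i


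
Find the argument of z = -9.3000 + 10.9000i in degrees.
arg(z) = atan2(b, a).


Re = -9.3, Im = 10.9
arg = atan2(10.9, -9.3) = 130.4712 degrees

arg(z) = 130.4712 degrees


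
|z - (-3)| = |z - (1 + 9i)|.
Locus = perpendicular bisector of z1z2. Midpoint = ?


Equal distances means the locus is the perpendicular bisector of z1 and z2.
Midpoint = ((-3+1)/2, (0+9)/2) = (-1.0000, 4.5000)

Perpendicular bisector through (-1.0000, 4.5000)


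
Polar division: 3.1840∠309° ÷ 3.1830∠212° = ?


r = 3.1840 / 3.1830 = 1.0003
theta = 309° - 212° = 97° = 97° (mod 360)

1.0003 cis(97°)


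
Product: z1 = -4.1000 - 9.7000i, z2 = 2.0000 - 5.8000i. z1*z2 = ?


Real = -4.1*2 - (-9.7)*(-5.8) = -8.2 - 56.26 = -64.46
Imag = -4.1*(-5.8) + 2*(-9.7) = 23.78 - (19.4) = 4.38

-64.4600 + 4.3800i


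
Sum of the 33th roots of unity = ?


The sum of all 33th roots of unity is 0.
Geometric series: (1 - w^33)/(1 - w) = (1-1)/(1-w) = 0 since w^33 = 1, w ≠ 1.
Alternatively: coefficient of z^32 in z^33 - 1 is 0.

0


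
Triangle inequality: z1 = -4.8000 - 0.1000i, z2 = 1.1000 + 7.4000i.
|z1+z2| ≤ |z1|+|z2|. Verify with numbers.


|z1| = sqrt((-4.8)^2 + (-0.1)^2) = sqrt(23.05) = 4.8010
|z2| = sqrt(1.1^2 + 7.4^2) = sqrt(55.97) = 7.4813
z1+z2 = -3.7000 + 7.3000i
|z1+z2| = sqrt(66.98) = 8.1841
|z1|+|z2| = 4.8010 + 7.4813 = 12.2823

|z1+z2| = 8.1841 ≤ |z1|+|z2| = 12.2823 (verified)


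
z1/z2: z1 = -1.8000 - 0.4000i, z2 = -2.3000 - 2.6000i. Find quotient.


Conjugate of z2 = -2.3000 + 2.6000i
Numerator: (-1.8000 - 0.4000i)(-2.3000 + 2.6000i) = 5.1800 - 3.7600i
Denominator: (-2.3)^2 + (-2.6)^2 = 12.05
Result = (5.1800 - 3.7600i)/12.05

0.4299 - 0.3120i


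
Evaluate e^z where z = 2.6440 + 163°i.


e^2.6440 = 14.0694
cos(163°) = -0.9563
sin(163°) = 0.29237
Real = 14.0694*(-0.9563) = -13.4546
Imag = 14.0694*0.29237 = 4.1135

-13.4546 + 4.1135i


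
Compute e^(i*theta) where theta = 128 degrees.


cos(128°) = -0.6157
sin(128°) = 0.7880

e^(i*128°) = -0.6157 + 0.7880i


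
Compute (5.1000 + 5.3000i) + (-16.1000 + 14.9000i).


Real: 5.1 - 16.1 = -11
Imag: 5.3 + 14.9 = 20.2

-11.0000 + 20.2000i


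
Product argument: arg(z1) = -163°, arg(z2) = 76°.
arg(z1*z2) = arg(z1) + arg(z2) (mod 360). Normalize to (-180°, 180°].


arg(z1*z2) = -163° + 76° = -87°
Normalized to (-180°, 180°]: -87°

-87°


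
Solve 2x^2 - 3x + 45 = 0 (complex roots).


disc = (-3)^2 - 4*2*45 = 9 - 360 = -351
sqrt(|disc|) = sqrt(351) = 18.7350
Real part = 3/(2*2) = 0.7500
Imag part = 18.7350/(2*2) = 4.6837

0.7500 ± 4.6837i


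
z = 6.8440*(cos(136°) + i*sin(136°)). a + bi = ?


a = 6.8440*cos(136°) = 6.8440*(-0.71934) = -4.9232
b = 6.8440*sin(136°) = 6.8440*0.694658 = 4.7542

-4.9232 + 4.7542i


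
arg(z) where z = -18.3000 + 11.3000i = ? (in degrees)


Re = -18.3, Im = 11.3
arg = atan2(11.3, -18.3) = 148.3052 degrees

arg(z) = 148.3052 degrees


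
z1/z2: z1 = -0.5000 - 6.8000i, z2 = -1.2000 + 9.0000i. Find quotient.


Conjugate of z2 = -1.2000 - 9.0000i
Numerator: (-0.5000 - 6.8000i)(-1.2000 - 9.0000i) = -60.6000 + 12.6600i
Denominator: (-1.2)^2 + 9^2 = 82.44
Result = (-60.6000 + 12.6600i)/82.44

-0.7351 + 0.1536i


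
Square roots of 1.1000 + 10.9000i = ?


|z| = sqrt(1.21+118.81) = 10.9554
sqrt((|z|+a)/2) = sqrt((10.9554+1.1)/2) = sqrt(6.0277) = 2.4551
sqrt((|z|-a)/2) = sqrt((10.9554-1.1)/2) = sqrt(4.9277) = 2.2198

±(2.4551 + 2.2198i) i.e. 2.4551 + 2.2198i and -2.4551 - 2.2198i


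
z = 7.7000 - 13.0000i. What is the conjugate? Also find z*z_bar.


z_bar = 7.7000 + 13.0000i
z*z_bar = 7.7^2 + (-13)^2 = 59.29 + 169 = 228.29

z_bar = 7.7000 + 13.0000i, z*z_bar = 228.29


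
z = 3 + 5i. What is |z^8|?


|z| = sqrt(9+25) = sqrt(34) = 5.8310
|z^8| = |z|^8 = (sqrt(34))^8 = 34^4 = 1336336

|z^8| = 1336336


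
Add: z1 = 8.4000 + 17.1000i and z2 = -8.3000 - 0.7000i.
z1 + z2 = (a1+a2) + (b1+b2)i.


Real: 8.4 - 8.3 = 0.1
Imag: 17.1 - 0.7 = 16.4

0.1000 + 16.4000i


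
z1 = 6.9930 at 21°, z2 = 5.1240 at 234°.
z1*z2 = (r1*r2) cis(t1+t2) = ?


r = 6.9930 * 5.1240 = 35.8321
theta = 21° + 234° = 255° = 255° (mod 360)

35.8321 cis(255°)


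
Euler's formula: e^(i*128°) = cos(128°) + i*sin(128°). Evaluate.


cos(128°) = -0.6157
sin(128°) = 0.7880

e^(i*128°) = -0.6157 + 0.7880i


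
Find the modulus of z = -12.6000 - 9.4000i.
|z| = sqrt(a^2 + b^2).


|z| = sqrt((-12.6)^2 + (-9.4)^2) = sqrt(158.76 + 88.36) = sqrt(247.12) = 15.7201

|z| = 15.7201


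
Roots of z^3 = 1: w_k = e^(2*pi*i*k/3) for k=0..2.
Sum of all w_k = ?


The sum of all 3th roots of unity is 0.
Geometric series: (1 - w^3)/(1 - w) = (1-1)/(1-w) = 0 since w^3 = 1, w ≠ 1.
Alternatively: coefficient of z^2 in z^3 - 1 is 0.

0


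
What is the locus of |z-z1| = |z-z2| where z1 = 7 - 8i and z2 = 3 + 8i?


Equal distances means the locus is the perpendicular bisector of z1 and z2.
Midpoint = ((7+3)/2, (-8+8)/2) = (5.0000, 0)

Perpendicular bisector through (5.0000, 0)


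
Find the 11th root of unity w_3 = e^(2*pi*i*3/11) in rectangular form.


Angle = 360*3/11 = 98.1818°
a = cos(98.1818°) = -0.1423
b = sin(98.1818°) = 0.9898

-0.1423 + 0.9898i


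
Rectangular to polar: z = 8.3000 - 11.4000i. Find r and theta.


r = sqrt(68.89+129.96) = sqrt(198.85) = 14.1014
theta = atan2(-11.4, 8.3) = -53.9428 degrees

r = 14.1014, theta = -53.9428 degrees


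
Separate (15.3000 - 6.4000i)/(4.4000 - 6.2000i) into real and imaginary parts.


Multiply by conjugate: (15.3000 - 6.4000i)(4.4000 + 6.2000i) / (4.4^2 + (-6.2)^2)
Numerator real = 15.3*4.4 - (6.4)*(-6.2) = 107
Numerator imag = -6.4*4.4 - 15.3*(-6.2) = 66.7
Denominator = 57.8
Re(z) = 107/57.8 = 1.8512
Im(z) = 66.7/57.8 = 1.1540

Re(z) = 1.8512, Im(z) = 1.1540


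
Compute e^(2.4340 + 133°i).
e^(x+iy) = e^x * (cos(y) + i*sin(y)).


e^2.4340 = 11.4044
cos(133°) = -0.682
sin(133°) = 0.731354
Real = 11.4044*(-0.682) = -7.7778
Imag = 11.4044*0.731354 = 8.3407

-7.7778 + 8.3407i


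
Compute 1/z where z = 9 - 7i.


|z|^2 = 81+49 = 130
1/z = (9 + 7i)/130

1/z = 0.0692 + 0.0538i


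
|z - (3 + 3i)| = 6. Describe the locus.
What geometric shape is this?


|z - z0| = r is a circle with center z0 and radius r.
Center = (3, 3), radius = 6

Circle with center (3, 3) and radius 6


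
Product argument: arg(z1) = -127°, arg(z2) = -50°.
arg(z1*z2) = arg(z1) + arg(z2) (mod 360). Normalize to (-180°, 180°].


arg(z1*z2) = -127° - 50° = -177°
Normalized to (-180°, 180°]: -177°

-177°


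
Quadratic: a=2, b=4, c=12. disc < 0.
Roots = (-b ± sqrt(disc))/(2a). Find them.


disc = 4^2 - 4*2*12 = 16 - 96 = -80
sqrt(|disc|) = sqrt(80) = 8.9443
Real part = -4/(2*2) = -1.0000
Imag part = 8.9443/(2*2) = 2.2361

-1.0000 ± 2.2361i


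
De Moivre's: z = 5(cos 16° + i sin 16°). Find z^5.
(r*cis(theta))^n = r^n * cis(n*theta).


r^5 = 5^5 = 3125
n*theta = 5*16° = 80° = 80° (mod 360)
a = 3125*cos(80°) = 542.6506
b = 3125*sin(80°) = 3077.5242

3125 cis(80°) = 542.6506 + 3077.5242i


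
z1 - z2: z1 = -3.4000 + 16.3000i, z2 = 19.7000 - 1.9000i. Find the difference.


Real: -3.4 - 19.7 = -23.1
Imag: 16.3 + 1.9 = 18.2

-23.1000 + 18.2000i


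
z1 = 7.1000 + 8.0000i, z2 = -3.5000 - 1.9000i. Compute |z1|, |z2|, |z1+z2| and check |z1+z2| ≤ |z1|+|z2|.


|z1| = sqrt(7.1^2 + 8^2) = sqrt(114.41) = 10.6963
|z2| = sqrt((-3.5)^2 + (-1.9)^2) = sqrt(15.86) = 3.9825
z1+z2 = 3.6000 + 6.1000i
|z1+z2| = sqrt(50.17) = 7.0831
|z1|+|z2| = 10.6963 + 3.9825 = 14.6788

|z1+z2| = 7.0831 ≤ |z1|+|z2| = 14.6788 (verified)


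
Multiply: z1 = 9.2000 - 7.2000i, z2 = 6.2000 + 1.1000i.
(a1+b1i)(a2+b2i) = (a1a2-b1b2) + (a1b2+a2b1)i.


Real = 9.2*6.2 - (-7.2)*1.1 = 57.04 - (-7.92) = 64.96
Imag = 9.2*1.1 + 6.2*(-7.2) = 10.12 - (44.64) = -34.52

64.9600 - 34.5200i


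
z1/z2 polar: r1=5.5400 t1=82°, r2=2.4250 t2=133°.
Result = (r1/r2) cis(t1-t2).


r = 5.5400 / 2.4250 = 2.2845
theta = 82° - 133° = -51° = 309° (mod 360)

2.2845 cis(309°)


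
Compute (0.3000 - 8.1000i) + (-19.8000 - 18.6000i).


Real: 0.3 - 19.8 = -19.5
Imag: -8.1 - 18.6 = -26.7

-19.5000 - 26.7000i


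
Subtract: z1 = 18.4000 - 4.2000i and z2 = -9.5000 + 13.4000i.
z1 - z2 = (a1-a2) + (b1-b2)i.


Real: 18.4 + 9.5 = 27.9
Imag: -4.2 - 13.4 = -17.6

27.9000 - 17.6000i


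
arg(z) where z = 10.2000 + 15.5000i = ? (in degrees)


Re = 10.2, Im = 15.5
arg = atan2(15.5, 10.2) = 56.6525 degrees

arg(z) = 56.6525 degrees


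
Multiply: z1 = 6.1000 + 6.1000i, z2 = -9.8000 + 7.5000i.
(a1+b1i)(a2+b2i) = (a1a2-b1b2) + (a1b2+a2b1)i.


Real = 6.1*(-9.8) - 6.1*7.5 = -59.78 - 45.75 = -105.53
Imag = 6.1*7.5 - (9.8)*6.1 = 45.75 - (59.78) = -14.03

-105.5300 - 14.0300i


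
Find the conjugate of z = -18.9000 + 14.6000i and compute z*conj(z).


z_bar = -18.9000 - 14.6000i
z*z_bar = (-18.9)^2 + 14.6^2 = 357.21 + 213.16 = 570.37

z_bar = -18.9000 - 14.6000i, z*z_bar = 570.37


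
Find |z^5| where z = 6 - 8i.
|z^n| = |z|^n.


|z| = sqrt(36+64) = sqrt(100) = 10
|z^5| = |z|^5 = 10^5 = 100000

|z^5| = 100000


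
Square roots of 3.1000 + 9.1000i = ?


|z| = sqrt(9.61+82.81) = 9.6135
sqrt((|z|+a)/2) = sqrt((9.6135+3.1)/2) = sqrt(6.3568) = 2.5213
sqrt((|z|-a)/2) = sqrt((9.6135-3.1)/2) = sqrt(3.2568) = 1.8047

±(2.5213 + 1.8047i) i.e. 2.5213 + 1.8047i and -2.5213 - 1.8047i


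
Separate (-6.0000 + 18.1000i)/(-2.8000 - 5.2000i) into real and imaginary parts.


Multiply by conjugate: (-6.0000 + 18.1000i)(-2.8000 + 5.2000i) / ((-2.8)^2 + (-5.2)^2)
Numerator real = -6*(-2.8) + 18.1*(-5.2) = -77.32
Numerator imag = 18.1*(-2.8) - (-6)*(-5.2) = -81.88
Denominator = 34.88
Re(z) = -77.32/34.88 = -2.2167
Im(z) = -81.88/34.88 = -2.3475

Re(z) = -2.2167, Im(z) = -2.3475


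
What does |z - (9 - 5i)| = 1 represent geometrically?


|z - z0| = r is a circle with center z0 and radius r.
Center = (9, -5), radius = 1

Circle with center (9, -5) and radius 1


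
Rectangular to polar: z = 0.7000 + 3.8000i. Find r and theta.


r = sqrt(0.49+14.44) = sqrt(14.93) = 3.8639
theta = atan2(3.8, 0.7) = 79.5625 degrees

r = 3.8639, theta = 79.5625 degrees


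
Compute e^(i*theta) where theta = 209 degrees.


cos(209°) = -0.8746
sin(209°) = -0.4848

e^(i*209°) = -0.8746 - 0.4848i


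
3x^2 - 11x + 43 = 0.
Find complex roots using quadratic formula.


disc = (-11)^2 - 4*3*43 = 121 - 516 = -395
sqrt(|disc|) = sqrt(395) = 19.8746
Real part = 11/(2*3) = 1.8333
Imag part = 19.8746/(2*3) = 3.3124

1.8333 ± 3.3124i


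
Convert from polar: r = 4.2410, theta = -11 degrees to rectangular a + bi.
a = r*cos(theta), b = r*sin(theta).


a = 4.2410*cos(-11°) = 4.2410*0.98163 = 4.1631
b = 4.2410*sin(-11°) = 4.2410*(-0.1908) = -0.8092

4.1631 - 0.8092i


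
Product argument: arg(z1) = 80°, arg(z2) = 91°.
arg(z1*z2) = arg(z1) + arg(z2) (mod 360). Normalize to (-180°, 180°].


arg(z1*z2) = 80° + 91° = 171°
Normalized to (-180°, 180°]: 171°

171°


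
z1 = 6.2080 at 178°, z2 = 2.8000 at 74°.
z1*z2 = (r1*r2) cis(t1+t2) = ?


r = 6.2080 * 2.8000 = 17.3824
theta = 178° + 74° = 252° = 252° (mod 360)

17.3824 cis(252°)


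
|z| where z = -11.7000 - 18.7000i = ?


|z| = sqrt((-11.7)^2 + (-18.7)^2) = sqrt(136.89 + 349.69) = sqrt(486.58) = 22.0586

|z| = 22.0586


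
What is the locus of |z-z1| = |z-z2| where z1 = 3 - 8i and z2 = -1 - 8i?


Equal distances means the locus is the perpendicular bisector of z1 and z2.
Midpoint = ((3+(-1))/2, (-8+(-8))/2) = (1.0000, -8.0000)

Perpendicular bisector through (1.0000, -8.0000)


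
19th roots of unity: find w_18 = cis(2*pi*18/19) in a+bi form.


Angle = 360*18/19 = 341.0526°
a = cos(341.0526°) = 0.9458
b = sin(341.0526°) = -0.3247

0.9458 - 0.3247i


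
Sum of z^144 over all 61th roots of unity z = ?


The roots are w_k = w^k with w = e^(2*pi*i/61), and (w^k)^144 = (w^144)^k.
So S = 1 + u + u^2 + ... + u^(60) with u = w^144.
144 = 2*61 + 22, so 144 is not a multiple of 61: u = (w^61)^2 * w^22 = w^22 ≠ 1 (w is a primitive 61th root), while u^61 = (w^61)^144 = 1.
Geometric series: S = (1 - u^61)/(1 - u) = (1 - 1)/(1 - u) = 0

S = 0


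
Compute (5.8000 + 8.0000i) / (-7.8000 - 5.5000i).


Conjugate of z2 = -7.8000 + 5.5000i
Numerator: (5.8000 + 8.0000i)(-7.8000 + 5.5000i) = -89.2400 - 30.5000i
Denominator: (-7.8)^2 + (-5.5)^2 = 91.09
Result = (-89.2400 - 30.5000i)/91.09

-0.9797 - 0.3348i


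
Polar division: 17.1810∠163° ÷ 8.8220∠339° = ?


r = 17.1810 / 8.8220 = 1.9475
theta = 163° - 339° = -176° = 184° (mod 360)

1.9475 cis(184°)


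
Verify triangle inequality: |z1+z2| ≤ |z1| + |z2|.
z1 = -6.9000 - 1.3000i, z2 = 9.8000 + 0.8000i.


|z1| = sqrt((-6.9)^2 + (-1.3)^2) = sqrt(49.3) = 7.0214
|z2| = sqrt(9.8^2 + 0.8^2) = sqrt(96.68) = 9.8326
z1+z2 = 2.9000 - 0.5000i
|z1+z2| = sqrt(8.66) = 2.9428
|z1|+|z2| = 7.0214 + 9.8326 = 16.8540

|z1+z2| = 2.9428 ≤ |z1|+|z2| = 16.8540 (verified)


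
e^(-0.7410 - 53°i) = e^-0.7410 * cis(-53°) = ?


e^-0.7410 = 0.47664
cos(-53°) = 0.6018
sin(-53°) = -0.79864
Real = 0.47664*0.6018 = 0.2868
Imag = 0.47664*(-0.79864) = -0.3807

0.2868 - 0.3807i


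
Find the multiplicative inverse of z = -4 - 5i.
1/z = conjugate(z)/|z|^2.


|z|^2 = 16+25 = 41
1/z = (-4 + 5i)/41

1/z = -0.0976 + 0.1220i


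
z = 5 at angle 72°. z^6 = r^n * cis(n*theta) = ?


r^6 = 5^6 = 15625
n*theta = 6*72° = 432° = 72° (mod 360)
a = 15625*cos(72°) = 4828.3905
b = 15625*sin(72°) = 14860.2581

15625 cis(72°) = 4828.3905 + 14860.2581i


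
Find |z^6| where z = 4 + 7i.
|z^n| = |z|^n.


|z| = sqrt(16+49) = sqrt(65) = 8.0623
|z^6| = |z|^6 = (sqrt(65))^6 = 65^3 = 274625

|z^6| = 274625


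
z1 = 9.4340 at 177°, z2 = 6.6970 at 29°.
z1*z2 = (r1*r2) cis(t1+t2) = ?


r = 9.4340 * 6.6970 = 63.1795
theta = 177° + 29° = 206° = 206° (mod 360)

63.1795 cis(206°)


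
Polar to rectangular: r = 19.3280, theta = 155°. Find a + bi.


a = 19.3280*cos(155°) = 19.3280*(-0.906308) = -17.5171
b = 19.3280*sin(155°) = 19.3280*0.42262 = 8.1684

-17.5171 + 8.1684i


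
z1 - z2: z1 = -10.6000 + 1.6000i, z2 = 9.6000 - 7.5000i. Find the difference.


Real: -10.6 - 9.6 = -20.2
Imag: 1.6 + 7.5 = 9.1

-20.2000 + 9.1000i


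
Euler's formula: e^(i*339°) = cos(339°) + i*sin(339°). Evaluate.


cos(339°) = 0.9336
sin(339°) = -0.3584

e^(i*339°) = 0.9336 - 0.3584i


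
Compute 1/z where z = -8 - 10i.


|z|^2 = 64+100 = 164
1/z = (-8 + 10i)/164

1/z = -0.0488 + 0.0610i


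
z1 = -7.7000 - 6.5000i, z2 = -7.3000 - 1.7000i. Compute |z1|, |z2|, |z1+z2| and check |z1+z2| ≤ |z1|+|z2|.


|z1| = sqrt((-7.7)^2 + (-6.5)^2) = sqrt(101.54) = 10.0767
|z2| = sqrt((-7.3)^2 + (-1.7)^2) = sqrt(56.18) = 7.4953
z1+z2 = -15.0000 - 8.2000i
|z1+z2| = sqrt(292.24) = 17.0950
|z1|+|z2| = 10.0767 + 7.4953 = 17.5720

|z1+z2| = 17.0950 ≤ |z1|+|z2| = 17.5720 (verified)


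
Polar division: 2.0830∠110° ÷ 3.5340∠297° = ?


r = 2.0830 / 3.5340 = 0.5894
theta = 110° - 297° = -187° = 173° (mod 360)

0.5894 cis(173°)


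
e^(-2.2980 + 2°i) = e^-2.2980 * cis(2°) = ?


e^-2.2980 = 0.1005
cos(2°) = 0.9994
sin(2°) = 0.0349
Real = 0.1005*0.9994 = 0.1004
Imag = 0.1005*0.0349 = 0.0035

0.1004 + 0.0035i


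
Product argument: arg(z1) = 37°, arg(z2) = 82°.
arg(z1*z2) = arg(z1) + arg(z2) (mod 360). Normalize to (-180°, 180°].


arg(z1*z2) = 37° + 82° = 119°
Normalized to (-180°, 180°]: 119°

119°


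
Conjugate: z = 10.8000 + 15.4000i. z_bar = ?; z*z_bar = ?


z_bar = 10.8000 - 15.4000i
z*z_bar = 10.8^2 + 15.4^2 = 116.64 + 237.16 = 353.8

z_bar = 10.8000 - 15.4000i, z*z_bar = 353.8


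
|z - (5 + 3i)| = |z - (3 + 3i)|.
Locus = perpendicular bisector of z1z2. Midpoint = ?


Equal distances means the locus is the perpendicular bisector of z1 and z2.
Midpoint = ((5+3)/2, (3+3)/2) = (4.0000, 3.0000)

Perpendicular bisector through (4.0000, 3.0000)


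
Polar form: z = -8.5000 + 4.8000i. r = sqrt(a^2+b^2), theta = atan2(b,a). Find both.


r = sqrt(72.25+23.04) = sqrt(95.29) = 9.7617
theta = atan2(4.8, -8.5) = 150.5463 degrees

r = 9.7617, theta = 150.5463 degrees


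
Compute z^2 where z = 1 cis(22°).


r^2 = 1^2 = 1
n*theta = 2*22° = 44° = 44° (mod 360)
a = 1*cos(44°) = 0.7193
b = 1*sin(44°) = 0.6947

1 cis(44°) = 0.7193 + 0.6947i


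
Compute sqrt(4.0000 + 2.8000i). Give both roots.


|z| = sqrt(16+7.84) = 4.8826
sqrt((|z|+a)/2) = sqrt((4.8826+4)/2) = sqrt(4.4413) = 2.1074
sqrt((|z|-a)/2) = sqrt((4.8826-4)/2) = sqrt(0.4413) = 0.6643

±(2.1074 + 0.6643i) i.e. 2.1074 + 0.6643i and -2.1074 - 0.6643i


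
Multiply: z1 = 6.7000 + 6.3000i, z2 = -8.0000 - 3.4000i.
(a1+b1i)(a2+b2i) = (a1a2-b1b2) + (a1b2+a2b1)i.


Real = 6.7*(-8) - 6.3*(-3.4) = -53.6 - (-21.42) = -32.18
Imag = 6.7*(-3.4) - (8)*6.3 = -22.78 - (50.4) = -73.18

-32.1800 - 73.1800i


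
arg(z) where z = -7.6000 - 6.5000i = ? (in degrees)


Re = -7.6, Im = -6.5
arg = atan2(-6.5, -7.6) = -139.4608 degrees

arg(z) = -139.4608 degrees


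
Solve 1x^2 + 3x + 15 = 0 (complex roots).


disc = 3^2 - 4*1*15 = 9 - 60 = -51
sqrt(|disc|) = sqrt(51) = 7.1414
Real part = -3/(2*1) = -1.5000
Imag part = 7.1414/(2*1) = 3.5707

-1.5000 ± 3.5707i


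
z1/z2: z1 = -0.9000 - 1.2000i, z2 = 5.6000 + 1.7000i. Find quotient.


Conjugate of z2 = 5.6000 - 1.7000i
Numerator: (-0.9000 - 1.2000i)(5.6000 - 1.7000i) = -7.0800 - 5.1900i
Denominator: 5.6^2 + 1.7^2 = 34.25
Result = (-7.0800 - 5.1900i)/34.25

-0.2067 - 0.1515i


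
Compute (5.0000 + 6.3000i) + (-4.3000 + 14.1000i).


Real: 5 - 4.3 = 0.7
Imag: 6.3 + 14.1 = 20.4

0.7000 + 20.4000i


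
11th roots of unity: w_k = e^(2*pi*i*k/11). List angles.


The 11th roots of unity are cis(360k/11°) for k=0..10
Angle step = 360/11 = 32.7273°
Primitive root: cis(32.7273°)
Primitive root = 0.8413 + 0.5406i

11 roots at angles: 0°, 32.7273°, 65.4545°, 98.1818°, 130.9091°, 163.6364°, 196.3636°, 229.0909°, 261.8182°, 294.5455°, 327.2727°


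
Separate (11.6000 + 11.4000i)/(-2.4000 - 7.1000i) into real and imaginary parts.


Multiply by conjugate: (11.6000 + 11.4000i)(-2.4000 + 7.1000i) / ((-2.4)^2 + (-7.1)^2)
Numerator real = 11.6*(-2.4) + 11.4*(-7.1) = -108.78
Numerator imag = 11.4*(-2.4) - 11.6*(-7.1) = 55
Denominator = 56.17
Re(z) = -108.78/56.17 = -1.9366
Im(z) = 55/56.17 = 0.9792

Re(z) = -1.9366, Im(z) = 0.9792


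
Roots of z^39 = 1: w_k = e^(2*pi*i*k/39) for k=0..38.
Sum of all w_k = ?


The sum of all 39th roots of unity is 0.
Geometric series: (1 - w^39)/(1 - w) = (1-1)/(1-w) = 0 since w^39 = 1, w ≠ 1.
Alternatively: coefficient of z^38 in z^39 - 1 is 0.

0


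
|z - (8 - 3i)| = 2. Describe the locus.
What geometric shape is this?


|z - z0| = r is a circle with center z0 and radius r.
Center = (8, -3), radius = 2

Circle with center (8, -3) and radius 2


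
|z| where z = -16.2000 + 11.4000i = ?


|z| = sqrt((-16.2)^2 + 11.4^2) = sqrt(262.44 + 129.96) = sqrt(392.4) = 19.8091

|z| = 19.8091


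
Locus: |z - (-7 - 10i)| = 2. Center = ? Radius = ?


|z - z0| = r is a circle with center z0 and radius r.
Center = (-7, -10), radius = 2

Circle with center (-7, -10) and radius 2


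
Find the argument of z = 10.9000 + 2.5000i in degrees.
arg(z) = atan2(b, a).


Re = 10.9, Im = 2.5
arg = atan2(2.5, 10.9) = 12.9178 degrees

arg(z) = 12.9178 degrees


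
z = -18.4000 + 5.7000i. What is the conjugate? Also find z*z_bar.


z_bar = -18.4000 - 5.7000i
z*z_bar = (-18.4)^2 + 5.7^2 = 338.56 + 32.49 = 371.05

z_bar = -18.4000 - 5.7000i, z*z_bar = 371.05


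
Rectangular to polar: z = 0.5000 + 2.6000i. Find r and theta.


r = sqrt(0.25+6.76) = sqrt(7.01) = 2.6476
theta = atan2(2.6, 0.5) = 79.1145 degrees

r = 2.6476, theta = 79.1145 degrees


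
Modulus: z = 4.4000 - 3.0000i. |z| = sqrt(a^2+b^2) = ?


|z| = sqrt(4.4^2 + (-3)^2) = sqrt(19.36 + 9) = sqrt(28.36) = 5.3254

|z| = 5.3254


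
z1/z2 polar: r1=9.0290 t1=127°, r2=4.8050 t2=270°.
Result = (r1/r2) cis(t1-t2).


r = 9.0290 / 4.8050 = 1.8791
theta = 127° - 270° = -143° = 217° (mod 360)

1.8791 cis(217°)


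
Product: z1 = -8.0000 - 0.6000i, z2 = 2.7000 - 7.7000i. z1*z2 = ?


Real = -8*2.7 - (-0.6)*(-7.7) = -21.6 - 4.62 = -26.22
Imag = -8*(-7.7) + 2.7*(-0.6) = 61.6 - (1.62) = 59.98

-26.2200 + 59.9800i


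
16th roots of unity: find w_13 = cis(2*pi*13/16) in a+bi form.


Angle = 360*13/16 = 292.5°
a = cos(292.5°) = 0.3827
b = sin(292.5°) = -0.9239

0.3827 - 0.9239i


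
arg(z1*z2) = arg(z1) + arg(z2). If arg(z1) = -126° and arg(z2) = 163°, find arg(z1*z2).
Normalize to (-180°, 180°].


arg(z1*z2) = -126° + 163° = 37°
Normalized to (-180°, 180°]: 37°

37°


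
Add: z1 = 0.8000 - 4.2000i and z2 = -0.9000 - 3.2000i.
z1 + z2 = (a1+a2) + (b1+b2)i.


Real: 0.8 - 0.9 = -0.1
Imag: -4.2 - 3.2 = -7.4

-0.1000 - 7.4000i


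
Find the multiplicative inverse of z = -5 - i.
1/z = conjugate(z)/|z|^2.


|z|^2 = 25+1 = 26
1/z = (-5 + 1i)/26

1/z = -0.1923 + 0.0385i


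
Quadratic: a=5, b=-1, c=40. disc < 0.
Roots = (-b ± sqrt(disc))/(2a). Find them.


disc = (-1)^2 - 4*5*40 = 1 - 800 = -799
sqrt(|disc|) = sqrt(799) = 28.2666
Real part = 1/(2*5) = 0.1000
Imag part = 28.2666/(2*5) = 2.8267

0.1000 ± 2.8267i


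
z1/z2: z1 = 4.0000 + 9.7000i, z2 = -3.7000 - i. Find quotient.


Conjugate of z2 = -3.7000 + i
Numerator: (4.0000 + 9.7000i)(-3.7000 + i) = -24.5000 - 31.8900i
Denominator: (-3.7)^2 + (-1)^2 = 14.69
Result = (-24.5000 - 31.8900i)/14.69

-1.6678 - 2.1709i


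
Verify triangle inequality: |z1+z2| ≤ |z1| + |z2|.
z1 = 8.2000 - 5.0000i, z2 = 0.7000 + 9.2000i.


|z1| = sqrt(8.2^2 + (-5)^2) = sqrt(92.24) = 9.6042
|z2| = sqrt(0.7^2 + 9.2^2) = sqrt(85.13) = 9.2266
z1+z2 = 8.9000 + 4.2000i
|z1+z2| = sqrt(96.85) = 9.8412
|z1|+|z2| = 9.6042 + 9.2266 = 18.8308

|z1+z2| = 9.8412 ≤ |z1|+|z2| = 18.8308 (verified)


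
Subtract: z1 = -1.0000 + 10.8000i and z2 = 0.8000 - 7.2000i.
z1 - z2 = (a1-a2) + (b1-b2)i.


Real: -1 - 0.8 = -1.8
Imag: 10.8 + 7.2 = 18

-1.8000 + 18.0000i


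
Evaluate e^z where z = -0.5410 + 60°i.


e^-0.5410 = 0.5822
cos(60°) = 0.5
sin(60°) = 0.866
Real = 0.5822*0.5 = 0.2911
Imag = 0.5822*0.866 = 0.5042

0.2911 + 0.5042i


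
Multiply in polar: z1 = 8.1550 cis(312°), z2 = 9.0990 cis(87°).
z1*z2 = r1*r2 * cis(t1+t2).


r = 8.1550 * 9.0990 = 74.2023
theta = 312° + 87° = 399° = 39° (mod 360)

74.2023 cis(39°)


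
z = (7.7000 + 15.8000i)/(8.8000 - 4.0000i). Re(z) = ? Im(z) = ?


Multiply by conjugate: (7.7000 + 15.8000i)(8.8000 + 4.0000i) / (8.8^2 + (-4)^2)
Numerator real = 7.7*8.8 + 15.8*(-4) = 4.56
Numerator imag = 15.8*8.8 - 7.7*(-4) = 169.84
Denominator = 93.44
Re(z) = 4.56/93.44 = 0.0488
Im(z) = 169.84/93.44 = 1.8176

Re(z) = 0.0488, Im(z) = 1.8176


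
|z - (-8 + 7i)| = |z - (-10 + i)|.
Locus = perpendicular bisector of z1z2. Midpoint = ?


Equal distances means the locus is the perpendicular bisector of z1 and z2.
Midpoint = ((-8+(-10))/2, (7+1)/2) = (-9.0000, 4.0000)

Perpendicular bisector through (-9.0000, 4.0000)


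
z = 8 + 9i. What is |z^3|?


|z| = sqrt(64+81) = sqrt(145) = 12.0416
|z^3| = |z|^3 = (sqrt(145))^3 = 145*sqrt(145)

|z^3| = 145*sqrt(145) ≈ 1746.0312


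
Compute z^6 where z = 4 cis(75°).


r^6 = 4^6 = 4096
n*theta = 6*75° = 450° = 90° (mod 360)
a = 4096*cos(90°) = 0
b = 4096*sin(90°) = 4096.0000

4096 cis(90°) = 0 + 4096.0000i


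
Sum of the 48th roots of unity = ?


The sum of all 48th roots of unity is 0.
Geometric series: (1 - w^48)/(1 - w) = (1-1)/(1-w) = 0 since w^48 = 1, w ≠ 1.
Alternatively: coefficient of z^47 in z^48 - 1 is 0.

0


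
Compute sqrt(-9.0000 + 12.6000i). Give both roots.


|z| = sqrt(81+158.76) = 15.4842
sqrt((|z|+a)/2) = sqrt((15.4842+(-9))/2) = sqrt(3.2421) = 1.8006
sqrt((|z|-a)/2) = sqrt((15.4842-(-9))/2) = sqrt(12.2421) = 3.4989

±(1.8006 + 3.4989i) i.e. 1.8006 + 3.4989i and -1.8006 - 3.4989i


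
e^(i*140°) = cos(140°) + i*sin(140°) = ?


cos(140°) = -0.7660
sin(140°) = 0.6428

e^(i*140°) = -0.7660 + 0.6428i


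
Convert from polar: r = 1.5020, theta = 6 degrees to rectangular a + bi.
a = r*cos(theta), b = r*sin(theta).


a = 1.5020*cos(6°) = 1.5020*0.99452 = 1.4938
b = 1.5020*sin(6°) = 1.5020*0.1045 = 0.1570

1.4938 + 0.1570i


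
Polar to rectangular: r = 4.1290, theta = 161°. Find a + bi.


a = 4.1290*cos(161°) = 4.1290*(-0.9455) = -3.9040
b = 4.1290*sin(161°) = 4.1290*0.32557 = 1.3443

-3.9040 + 1.3443i


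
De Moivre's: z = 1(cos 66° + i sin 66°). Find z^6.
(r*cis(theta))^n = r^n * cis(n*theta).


r^6 = 1^6 = 1
n*theta = 6*66° = 396° = 36° (mod 360)
a = 1*cos(36°) = 0.8090
b = 1*sin(36°) = 0.5878

1 cis(36°) = 0.8090 + 0.5878i


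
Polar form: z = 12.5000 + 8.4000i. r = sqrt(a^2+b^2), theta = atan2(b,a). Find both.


r = sqrt(156.25+70.56) = sqrt(226.81) = 15.0602
theta = atan2(8.4, 12.5) = 33.9011 degrees

r = 15.0602, theta = 33.9011 degrees


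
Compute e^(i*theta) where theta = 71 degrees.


cos(71°) = 0.3256
sin(71°) = 0.9455

e^(i*71°) = 0.3256 + 0.9455i


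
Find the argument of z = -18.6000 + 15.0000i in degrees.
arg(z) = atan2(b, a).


Re = -18.6, Im = 15
arg = atan2(15, -18.6) = 141.1155 degrees

arg(z) = 141.1155 degrees


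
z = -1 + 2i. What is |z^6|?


|z| = sqrt(1+4) = sqrt(5) = 2.2361
|z^6| = |z|^6 = (sqrt(5))^6 = 5^3 = 125

|z^6| = 125


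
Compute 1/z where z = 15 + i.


|z|^2 = 225+1 = 226
1/z = (15 - 1i)/226

1/z = 0.0664 - 0.0044i


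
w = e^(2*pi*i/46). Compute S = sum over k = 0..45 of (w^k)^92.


The roots are w_k = w^k with w = e^(2*pi*i/46), and (w^k)^92 = (w^92)^k.
So S = 1 + u + u^2 + ... + u^(45) with u = w^92.
92 = 2*46 + 0, so 92 is a multiple of 46 and u = (w^46)^2 = 1.
Every one of the 46 terms equals 1: S = 46

S = 46


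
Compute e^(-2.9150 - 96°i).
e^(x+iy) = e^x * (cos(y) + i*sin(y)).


e^-2.9150 = 0.0542
cos(-96°) = -0.1045
sin(-96°) = -0.9945
Real = 0.0542*(-0.1045) = -0.0057
Imag = 0.0542*(-0.9945) = -0.0539

-0.0057 - 0.0539i


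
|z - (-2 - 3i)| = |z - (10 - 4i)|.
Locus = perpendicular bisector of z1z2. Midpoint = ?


Equal distances means the locus is the perpendicular bisector of z1 and z2.
Midpoint = ((-2+10)/2, (-3+(-4))/2) = (4.0000, -3.5000)

Perpendicular bisector through (4.0000, -3.5000)


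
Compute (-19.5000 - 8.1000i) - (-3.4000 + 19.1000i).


Real: -19.5 + 3.4 = -16.1
Imag: -8.1 - 19.1 = -27.2

-16.1000 - 27.2000i


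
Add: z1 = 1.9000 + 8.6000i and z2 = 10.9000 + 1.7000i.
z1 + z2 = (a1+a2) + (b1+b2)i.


Real: 1.9 + 10.9 = 12.8
Imag: 8.6 + 1.7 = 10.3

12.8000 + 10.3000i


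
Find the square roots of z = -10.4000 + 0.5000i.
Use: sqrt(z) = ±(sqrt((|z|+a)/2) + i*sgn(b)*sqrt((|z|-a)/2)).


|z| = sqrt(108.16+0.25) = 10.4120
sqrt((|z|+a)/2) = sqrt((10.4120+(-10.4))/2) = sqrt(0.0060) = 0.0775
sqrt((|z|-a)/2) = sqrt((10.4120-(-10.4))/2) = sqrt(10.4060) = 3.2258

±(0.0775 + 3.2258i) i.e. 0.0775 + 3.2258i and -0.0775 - 3.2258i


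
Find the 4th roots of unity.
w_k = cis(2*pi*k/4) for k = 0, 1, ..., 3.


The 4th roots of unity are cis(360k/4°) for k=0..3
Angle step = 360/4 = 90°
Primitive root: cis(90°)
Primitive root = 0 + 1.0000i

4 roots at angles: 0°, 90°, 180°, 270°


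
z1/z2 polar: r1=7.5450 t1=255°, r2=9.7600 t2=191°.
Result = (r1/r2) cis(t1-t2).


r = 7.5450 / 9.7600 = 0.7731
theta = 255° - 191° = 64° = 64° (mod 360)

0.7731 cis(64°)


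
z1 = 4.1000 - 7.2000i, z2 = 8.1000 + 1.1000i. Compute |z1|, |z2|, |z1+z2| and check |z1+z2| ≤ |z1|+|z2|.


|z1| = sqrt(4.1^2 + (-7.2)^2) = sqrt(68.65) = 8.2855
|z2| = sqrt(8.1^2 + 1.1^2) = sqrt(66.82) = 8.1744
z1+z2 = 12.2000 - 6.1000i
|z1+z2| = sqrt(186.05) = 13.6400
|z1|+|z2| = 8.2855 + 8.1744 = 16.4599

|z1+z2| = 13.6400 ≤ |z1|+|z2| = 16.4599 (verified)


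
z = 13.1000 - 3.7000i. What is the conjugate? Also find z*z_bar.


z_bar = 13.1000 + 3.7000i
z*z_bar = 13.1^2 + (-3.7)^2 = 171.61 + 13.69 = 185.3

z_bar = 13.1000 + 3.7000i, z*z_bar = 185.3


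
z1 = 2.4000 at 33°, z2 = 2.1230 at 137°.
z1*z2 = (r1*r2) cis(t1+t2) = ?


r = 2.4000 * 2.1230 = 5.0952
theta = 33° + 137° = 170° = 170° (mod 360)

5.0952 cis(170°)
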